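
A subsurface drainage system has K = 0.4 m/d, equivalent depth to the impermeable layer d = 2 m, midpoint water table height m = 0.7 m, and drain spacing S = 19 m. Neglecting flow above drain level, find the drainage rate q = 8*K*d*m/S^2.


q = 8*K*d*m/S^2
q = 8*0.4*2*0.7/19^2
q = 4.4800 / 361

0.0124 m/d


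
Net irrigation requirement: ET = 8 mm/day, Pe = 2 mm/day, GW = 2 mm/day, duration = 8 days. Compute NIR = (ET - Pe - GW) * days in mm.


Daily deficit = ET - Pe - GW = 8 - 2 - 2 = 4 mm/day
NIR = 4 * 8 = 32 mm

32.0000 mm


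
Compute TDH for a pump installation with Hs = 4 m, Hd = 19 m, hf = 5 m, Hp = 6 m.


TDH = Hs + Hd + hf + Hp = 4 + 19 + 5 + 6 = 34

34 m


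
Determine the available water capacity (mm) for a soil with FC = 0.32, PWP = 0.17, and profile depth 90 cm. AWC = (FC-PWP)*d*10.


AWC = (FC - PWP) * d * 10
AWC = (0.32 - 0.17) * 90 * 10
AWC = 0.1500 * 90 * 10

135.0000 mm


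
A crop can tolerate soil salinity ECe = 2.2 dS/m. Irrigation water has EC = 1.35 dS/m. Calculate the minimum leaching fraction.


LR = ECiw / (5*ECe - ECiw)
LR = 1.35 / (5*2.2 - 1.35)
LR = 1.35 / 9.6500

0.1399


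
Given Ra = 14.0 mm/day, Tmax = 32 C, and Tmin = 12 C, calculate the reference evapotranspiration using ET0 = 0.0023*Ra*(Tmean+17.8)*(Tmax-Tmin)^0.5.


Tmean = (Tmax + Tmin)/2 = (32 + 12)/2 = 22.0
ET0 = 0.0023 * 14.0 * (22.0 + 17.8) * sqrt(32 - 12)
ET0 = 0.0023 * 14.0 * 39.8 * 4.472136

5.7313 mm/day


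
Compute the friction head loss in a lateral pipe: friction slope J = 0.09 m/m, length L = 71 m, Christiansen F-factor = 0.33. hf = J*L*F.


hf = J * L * F = 0.09 * 71 * 0.33 = 2.1087 m

2.1087 m


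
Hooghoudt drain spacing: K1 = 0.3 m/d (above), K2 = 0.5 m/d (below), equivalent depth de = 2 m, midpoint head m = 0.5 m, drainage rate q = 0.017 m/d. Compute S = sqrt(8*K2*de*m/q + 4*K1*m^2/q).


S^2 = 8*K2*de*m/q + 4*K1*m^2/q
S^2 = 8*0.5*2*0.5/0.017 + 4*0.3*0.5^2/0.017
S = sqrt(252.9412)

15.9041 m


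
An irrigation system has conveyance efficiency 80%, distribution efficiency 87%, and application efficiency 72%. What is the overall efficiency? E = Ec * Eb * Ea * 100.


Ec = 0.8, Eb = 0.87, Ea = 0.72
E = 0.8 * 0.87 * 0.72 * 100 = 50.1120%

50.1120 %


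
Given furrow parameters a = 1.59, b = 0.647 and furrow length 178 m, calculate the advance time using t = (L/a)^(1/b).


t = (L/a)^(1/b)
t = (178/1.59)^(1/0.647)
t = 111.949686^(1/0.647)

1468.7897 min


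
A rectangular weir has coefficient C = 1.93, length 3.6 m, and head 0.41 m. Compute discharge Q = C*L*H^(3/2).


Q = C * L * H^(3/2) = 1.93 * 3.6 * 0.41^1.5 = 1.93 * 3.6 * 0.262528

1.8240 m^3/s


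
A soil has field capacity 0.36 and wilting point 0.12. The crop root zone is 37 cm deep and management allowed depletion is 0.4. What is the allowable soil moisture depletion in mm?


SMD = (FC - PWP) * d * MAD * 10
SMD = (0.36 - 0.12) * 37 * 0.4 * 10
SMD = 0.2400 * 37 * 0.4 * 10

35.5200 mm


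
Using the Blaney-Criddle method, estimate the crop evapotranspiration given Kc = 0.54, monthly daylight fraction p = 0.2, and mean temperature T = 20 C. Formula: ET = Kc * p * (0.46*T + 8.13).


ET = Kc * p * (0.46*T + 8.13)
ET = 0.54 * 0.2 * (0.46*20 + 8.13)
ET = 0.54 * 0.2 * 17.3300

1.8716 mm/day


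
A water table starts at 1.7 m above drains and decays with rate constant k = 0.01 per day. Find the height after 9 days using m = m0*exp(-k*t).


m = m0 * exp(-k*t)
m = 1.7 * exp(-0.01 * 9)
m = 1.7 * exp(-0.0900)

1.5537 m


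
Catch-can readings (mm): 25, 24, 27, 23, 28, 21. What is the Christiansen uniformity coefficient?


mean = 24.666667 mm
MAD = 2.000000 mm
CU = (1 - 2.000000/24.666667)*100

91.8919 %


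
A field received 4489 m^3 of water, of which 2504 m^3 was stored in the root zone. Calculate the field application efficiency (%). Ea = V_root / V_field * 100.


Ea = V_root / V_field * 100 = 2504 / 4489 * 100 = 55.7808%

55.7808 %


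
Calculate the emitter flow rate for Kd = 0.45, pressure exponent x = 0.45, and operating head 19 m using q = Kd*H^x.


q = Kd * H^x = 0.45 * 19^0.45 = 0.45 * 3.762176

1.6930 L/h


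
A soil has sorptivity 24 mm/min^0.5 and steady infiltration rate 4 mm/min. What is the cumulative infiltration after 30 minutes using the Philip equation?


F = S*sqrt(t) + A*t
F = 24*sqrt(30) + 4*30
F = 24*5.477226 + 120

251.4534 mm


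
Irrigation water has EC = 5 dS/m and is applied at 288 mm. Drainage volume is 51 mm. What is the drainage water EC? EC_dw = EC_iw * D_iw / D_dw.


EC_dw = EC_iw * D_iw / D_dw
EC_dw = 5 * 288 / 51
EC_dw = 1440 / 51

28.2353 dS/m


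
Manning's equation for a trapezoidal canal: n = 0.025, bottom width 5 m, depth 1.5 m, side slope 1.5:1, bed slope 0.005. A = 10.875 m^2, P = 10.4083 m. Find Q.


R = A/P = 10.875/10.4083 = 1.044839
Q = (1/0.025) * 10.875 * 1.044839^(2/3) * 0.005^0.5

31.6719 m^3/s


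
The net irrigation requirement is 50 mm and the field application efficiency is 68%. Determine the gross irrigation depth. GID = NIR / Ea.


Ea = 68% = 0.68
GID = NIR / Ea = 50 / 0.68 = 73.5294 mm

73.5294 mm


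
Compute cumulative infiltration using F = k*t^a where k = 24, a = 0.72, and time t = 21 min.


F = k * t^a = 24 * 21^0.72
F = 24 * 8.953604

214.8865 mm


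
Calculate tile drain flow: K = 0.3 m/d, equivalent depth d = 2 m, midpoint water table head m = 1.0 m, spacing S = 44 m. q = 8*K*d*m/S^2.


q = 8*K*d*m/S^2
q = 8*0.3*2*1.0/44^2
q = 4.8000 / 1936

0.0025 m/d


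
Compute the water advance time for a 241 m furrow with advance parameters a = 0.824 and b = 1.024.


t = (L/a)^(1/b)
t = (241/0.824)^(1/1.024)
t = 292.475728^(1/1.024)

256.0300 min


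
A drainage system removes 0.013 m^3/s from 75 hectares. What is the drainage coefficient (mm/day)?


DC = Q * 86400 / (A * 10000) * 1000
DC = 0.013 * 86400 / (75 * 10000) * 1000
DC = 1123200.0000 / 750000

1.4976 mm/day


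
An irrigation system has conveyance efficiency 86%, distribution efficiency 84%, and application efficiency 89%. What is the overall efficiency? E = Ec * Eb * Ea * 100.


Ec = 0.86, Eb = 0.84, Ea = 0.89
E = 0.86 * 0.84 * 0.89 * 100 = 64.2936%

64.2936 %


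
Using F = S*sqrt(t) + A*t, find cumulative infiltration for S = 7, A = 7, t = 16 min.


F = S*sqrt(t) + A*t
F = 7*sqrt(16) + 7*16
F = 7*4.000000 + 112

140.0000 mm


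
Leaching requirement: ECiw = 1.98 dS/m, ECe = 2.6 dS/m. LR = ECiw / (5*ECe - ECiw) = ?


LR = ECiw / (5*ECe - ECiw)
LR = 1.98 / (5*2.6 - 1.98)
LR = 1.98 / 11.0200

0.1797


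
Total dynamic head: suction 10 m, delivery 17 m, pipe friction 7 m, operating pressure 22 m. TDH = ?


TDH = Hs + Hd + hf + Hp = 10 + 17 + 7 + 22 = 56

56 m


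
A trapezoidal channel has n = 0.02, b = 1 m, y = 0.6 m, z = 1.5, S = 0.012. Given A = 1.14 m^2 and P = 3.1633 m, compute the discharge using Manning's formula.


R = A/P = 1.14/3.1633 = 0.360383
Q = (1/0.02) * 1.14 * 0.360383^(2/3) * 0.012^0.5

3.1621 m^3/s


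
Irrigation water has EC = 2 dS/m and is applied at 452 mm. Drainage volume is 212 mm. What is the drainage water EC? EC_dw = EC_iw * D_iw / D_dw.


EC_dw = EC_iw * D_iw / D_dw
EC_dw = 2 * 452 / 212
EC_dw = 904 / 212

4.2642 dS/m


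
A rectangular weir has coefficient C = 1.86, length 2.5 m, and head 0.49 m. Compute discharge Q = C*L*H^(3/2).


Q = C * L * H^(3/2) = 1.86 * 2.5 * 0.49^1.5 = 1.86 * 2.5 * 0.343000

1.5950 m^3/s


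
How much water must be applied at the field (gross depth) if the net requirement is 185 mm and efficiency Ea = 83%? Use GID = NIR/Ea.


Ea = 83% = 0.83
GID = NIR / Ea = 185 / 0.83 = 222.8916 mm

222.8916 mm


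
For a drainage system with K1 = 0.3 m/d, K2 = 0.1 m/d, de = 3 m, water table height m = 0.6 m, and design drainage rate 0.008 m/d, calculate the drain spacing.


S^2 = 8*K2*de*m/q + 4*K1*m^2/q
S^2 = 8*0.1*3*0.6/0.008 + 4*0.3*0.6^2/0.008
S = sqrt(234.0000)

15.2971 m


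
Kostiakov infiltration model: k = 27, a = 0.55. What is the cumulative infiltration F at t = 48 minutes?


F = k * t^a = 27 * 48^0.55
F = 27 * 8.407806

227.0108 mm


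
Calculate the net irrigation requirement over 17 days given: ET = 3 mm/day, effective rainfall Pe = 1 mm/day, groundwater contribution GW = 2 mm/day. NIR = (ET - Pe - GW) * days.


Daily deficit = ET - Pe - GW = 3 - 1 - 2 = 0 mm/day
NIR = 0 * 17 = 0 mm

0 mm


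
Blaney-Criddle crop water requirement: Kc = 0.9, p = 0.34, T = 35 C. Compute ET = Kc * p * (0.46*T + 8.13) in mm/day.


ET = Kc * p * (0.46*T + 8.13)
ET = 0.9 * 0.34 * (0.46*35 + 8.13)
ET = 0.9 * 0.34 * 24.2300

7.4144 mm/day


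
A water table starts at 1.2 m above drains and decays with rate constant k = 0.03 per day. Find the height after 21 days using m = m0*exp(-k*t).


m = m0 * exp(-k*t)
m = 1.2 * exp(-0.03 * 21)
m = 1.2 * exp(-0.6300)

0.6391 m


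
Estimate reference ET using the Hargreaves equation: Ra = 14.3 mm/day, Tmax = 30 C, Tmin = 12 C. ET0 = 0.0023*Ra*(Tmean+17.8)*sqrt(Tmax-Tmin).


Tmean = (Tmax + Tmin)/2 = (30 + 12)/2 = 21.0
ET0 = 0.0023 * 14.3 * (21.0 + 17.8) * sqrt(30 - 12)
ET0 = 0.0023 * 14.3 * 38.8 * 4.242641

5.4142 mm/day


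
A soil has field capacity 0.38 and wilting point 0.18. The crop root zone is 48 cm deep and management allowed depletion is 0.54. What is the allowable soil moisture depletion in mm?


SMD = (FC - PWP) * d * MAD * 10
SMD = (0.38 - 0.18) * 48 * 0.54 * 10
SMD = 0.2000 * 48 * 0.54 * 10

51.8400 mm


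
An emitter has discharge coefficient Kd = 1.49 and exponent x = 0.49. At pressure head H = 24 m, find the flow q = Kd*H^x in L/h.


q = Kd * H^x = 1.49 * 24^0.49 = 1.49 * 4.745735

7.0711 L/h


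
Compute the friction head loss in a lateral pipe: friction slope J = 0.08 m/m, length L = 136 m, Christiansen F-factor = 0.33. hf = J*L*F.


hf = J * L * F = 0.08 * 136 * 0.33 = 3.5904 m

3.5904 m


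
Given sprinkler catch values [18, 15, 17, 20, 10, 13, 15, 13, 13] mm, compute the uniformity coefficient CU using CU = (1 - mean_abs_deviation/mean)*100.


mean = 14.888889 mm
MAD = 2.345679 mm
CU = (1 - 2.345679/14.888889)*100

84.2454 %


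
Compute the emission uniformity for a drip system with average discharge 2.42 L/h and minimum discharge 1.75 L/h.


EU = (q_min/q_avg)*100 = (1.75/2.42)*100 = 72.3140%

72.3140 %


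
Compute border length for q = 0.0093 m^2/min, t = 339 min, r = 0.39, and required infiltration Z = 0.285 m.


L = q*t/((1+r)*Z)
L = 0.0093*339/((1+0.39)*0.285)
L = 3.1527/0.39615

7.9583 m


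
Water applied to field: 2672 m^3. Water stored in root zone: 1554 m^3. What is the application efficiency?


Ea = V_root / V_field * 100 = 1554 / 2672 * 100 = 58.1587%

58.1587 %


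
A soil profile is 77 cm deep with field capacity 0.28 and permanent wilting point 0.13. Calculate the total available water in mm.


AWC = (FC - PWP) * d * 10
AWC = (0.28 - 0.13) * 77 * 10
AWC = 0.1500 * 77 * 10

115.5000 mm


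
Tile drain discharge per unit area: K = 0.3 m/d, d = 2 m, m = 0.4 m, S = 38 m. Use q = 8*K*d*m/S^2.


q = 8*K*d*m/S^2
q = 8*0.3*2*0.4/38^2
q = 1.9200 / 1444

0.0013 m/d


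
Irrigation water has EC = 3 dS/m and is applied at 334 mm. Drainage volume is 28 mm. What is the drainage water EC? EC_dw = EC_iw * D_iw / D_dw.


EC_dw = EC_iw * D_iw / D_dw
EC_dw = 3 * 334 / 28
EC_dw = 1002 / 28

35.7857 dS/m


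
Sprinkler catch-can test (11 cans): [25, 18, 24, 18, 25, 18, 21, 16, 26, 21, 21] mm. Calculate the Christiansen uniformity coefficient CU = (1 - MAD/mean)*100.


mean = 21.181818 mm
MAD = 2.776860 mm
CU = (1 - 2.776860/21.181818)*100

86.8904 %


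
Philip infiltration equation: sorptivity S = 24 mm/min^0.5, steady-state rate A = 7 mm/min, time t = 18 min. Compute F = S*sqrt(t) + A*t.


F = S*sqrt(t) + A*t
F = 24*sqrt(18) + 7*18
F = 24*4.242641 + 126

227.8234 mm


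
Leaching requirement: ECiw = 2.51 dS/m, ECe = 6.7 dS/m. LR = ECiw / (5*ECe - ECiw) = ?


LR = ECiw / (5*ECe - ECiw)
LR = 2.51 / (5*6.7 - 2.51)
LR = 2.51 / 30.9900

0.0810


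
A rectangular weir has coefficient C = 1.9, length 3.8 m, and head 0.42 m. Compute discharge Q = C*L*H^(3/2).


Q = C * L * H^(3/2) = 1.9 * 3.8 * 0.42^1.5 = 1.9 * 3.8 * 0.272191

1.9652 m^3/s


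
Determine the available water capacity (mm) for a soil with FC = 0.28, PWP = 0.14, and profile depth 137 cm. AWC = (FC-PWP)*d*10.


AWC = (FC - PWP) * d * 10
AWC = (0.28 - 0.14) * 137 * 10
AWC = 0.1400 * 137 * 10

191.8000 mm


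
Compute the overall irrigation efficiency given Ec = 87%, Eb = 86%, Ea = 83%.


Ec = 0.87, Eb = 0.86, Ea = 0.83
E = 0.87 * 0.86 * 0.83 * 100 = 62.1006%

62.1006 %


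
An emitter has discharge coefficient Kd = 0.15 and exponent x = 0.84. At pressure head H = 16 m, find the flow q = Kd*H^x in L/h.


q = Kd * H^x = 0.15 * 16^0.84 = 0.15 * 10.267407

1.5401 L/h


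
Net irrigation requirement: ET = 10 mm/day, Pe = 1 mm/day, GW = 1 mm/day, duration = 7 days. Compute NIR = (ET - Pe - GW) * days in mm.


Daily deficit = ET - Pe - GW = 10 - 1 - 1 = 8 mm/day
NIR = 8 * 7 = 56 mm

56.0000 mm


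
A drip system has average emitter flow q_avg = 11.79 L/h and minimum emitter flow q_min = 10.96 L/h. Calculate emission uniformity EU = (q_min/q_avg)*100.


EU = (q_min/q_avg)*100 = (10.96/11.79)*100 = 92.9601%

92.9601 %


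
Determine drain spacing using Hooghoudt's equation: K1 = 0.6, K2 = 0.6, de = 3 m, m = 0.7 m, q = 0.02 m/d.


S^2 = 8*K2*de*m/q + 4*K1*m^2/q
S^2 = 8*0.6*3*0.7/0.02 + 4*0.6*0.7^2/0.02
S = sqrt(562.8000)

23.7234 m


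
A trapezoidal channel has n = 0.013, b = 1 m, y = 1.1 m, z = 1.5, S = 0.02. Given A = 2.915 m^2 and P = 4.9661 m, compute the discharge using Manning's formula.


R = A/P = 2.915/4.9661 = 0.586980
Q = (1/0.013) * 2.915 * 0.586980^(2/3) * 0.02^0.5

22.2310 m^3/s


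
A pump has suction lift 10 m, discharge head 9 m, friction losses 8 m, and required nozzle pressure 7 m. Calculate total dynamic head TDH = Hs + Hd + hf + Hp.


TDH = Hs + Hd + hf + Hp = 10 + 9 + 8 + 7 = 34

34 m


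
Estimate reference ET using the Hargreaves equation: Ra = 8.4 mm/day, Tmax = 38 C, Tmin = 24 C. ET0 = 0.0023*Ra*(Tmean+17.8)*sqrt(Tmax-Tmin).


Tmean = (Tmax + Tmin)/2 = (38 + 24)/2 = 31.0
ET0 = 0.0023 * 8.4 * (31.0 + 17.8) * sqrt(38 - 24)
ET0 = 0.0023 * 8.4 * 48.8 * 3.741657

3.5277 mm/day


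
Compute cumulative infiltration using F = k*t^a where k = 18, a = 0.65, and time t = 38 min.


F = k * t^a = 18 * 38^0.65
F = 18 * 10.637984

191.4837 mm


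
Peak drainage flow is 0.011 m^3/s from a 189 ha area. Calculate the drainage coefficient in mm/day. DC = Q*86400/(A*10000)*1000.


DC = Q * 86400 / (A * 10000) * 1000
DC = 0.011 * 86400 / (189 * 10000) * 1000
DC = 950400.0000 / 1890000

0.5029 mm/day


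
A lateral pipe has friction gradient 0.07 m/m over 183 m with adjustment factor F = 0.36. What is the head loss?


hf = J * L * F = 0.07 * 183 * 0.36 = 4.6116 m

4.6116 m


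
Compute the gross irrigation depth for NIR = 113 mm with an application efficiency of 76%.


Ea = 76% = 0.76
GID = NIR / Ea = 113 / 0.76 = 148.6842 mm

148.6842 mm


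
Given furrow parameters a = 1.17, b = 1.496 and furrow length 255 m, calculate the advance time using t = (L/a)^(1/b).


t = (L/a)^(1/b)
t = (255/1.17)^(1/1.496)
t = 217.948718^(1/1.496)

36.5655 min


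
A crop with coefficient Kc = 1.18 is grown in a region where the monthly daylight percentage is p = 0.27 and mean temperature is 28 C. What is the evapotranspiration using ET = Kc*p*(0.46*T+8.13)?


ET = Kc * p * (0.46*T + 8.13)
ET = 1.18 * 0.27 * (0.46*28 + 8.13)
ET = 1.18 * 0.27 * 21.0100

6.6938 mm/day


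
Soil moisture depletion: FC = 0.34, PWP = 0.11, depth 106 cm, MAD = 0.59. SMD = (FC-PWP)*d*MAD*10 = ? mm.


SMD = (FC - PWP) * d * MAD * 10
SMD = (0.34 - 0.11) * 106 * 0.59 * 10
SMD = 0.2300 * 106 * 0.59 * 10

143.8420 mm


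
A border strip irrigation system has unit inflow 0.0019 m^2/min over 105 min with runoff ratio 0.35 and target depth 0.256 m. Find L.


L = q*t/((1+r)*Z)
L = 0.0019*105/((1+0.35)*0.256)
L = 0.1995/0.3456

0.5773 m


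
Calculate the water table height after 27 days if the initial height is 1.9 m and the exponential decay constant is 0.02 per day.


m = m0 * exp(-k*t)
m = 1.9 * exp(-0.02 * 27)
m = 1.9 * exp(-0.5400)

1.1072 m


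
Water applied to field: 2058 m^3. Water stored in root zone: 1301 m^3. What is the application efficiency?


Ea = V_root / V_field * 100 = 1301 / 2058 * 100 = 63.2167%

63.2167 %


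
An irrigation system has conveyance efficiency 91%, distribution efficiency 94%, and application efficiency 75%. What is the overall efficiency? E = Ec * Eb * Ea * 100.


Ec = 0.91, Eb = 0.94, Ea = 0.75
E = 0.91 * 0.94 * 0.75 * 100 = 64.1550%

64.1550 %


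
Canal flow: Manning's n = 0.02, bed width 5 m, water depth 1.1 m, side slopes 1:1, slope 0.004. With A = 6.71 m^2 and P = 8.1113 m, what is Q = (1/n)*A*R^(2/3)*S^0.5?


R = A/P = 6.71/8.1113 = 0.827241
Q = (1/0.02) * 6.71 * 0.827241^(2/3) * 0.004^0.5

18.6987 m^3/s


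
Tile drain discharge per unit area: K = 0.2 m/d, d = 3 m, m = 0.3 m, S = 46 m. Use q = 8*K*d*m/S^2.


q = 8*K*d*m/S^2
q = 8*0.2*3*0.3/46^2
q = 1.4400 / 2116

6.8053e-04 m/d


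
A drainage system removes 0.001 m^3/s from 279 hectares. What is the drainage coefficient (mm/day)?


DC = Q * 86400 / (A * 10000) * 1000
DC = 0.001 * 86400 / (279 * 10000) * 1000
DC = 86400.0000 / 2790000

0.0310 mm/day


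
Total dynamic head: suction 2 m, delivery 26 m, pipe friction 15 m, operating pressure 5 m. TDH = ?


TDH = Hs + Hd + hf + Hp = 2 + 26 + 15 + 5 = 48

48 m


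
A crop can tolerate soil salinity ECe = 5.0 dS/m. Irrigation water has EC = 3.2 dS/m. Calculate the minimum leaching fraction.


LR = ECiw / (5*ECe - ECiw)
LR = 3.2 / (5*5.0 - 3.2)
LR = 3.2 / 21.8000

0.1468


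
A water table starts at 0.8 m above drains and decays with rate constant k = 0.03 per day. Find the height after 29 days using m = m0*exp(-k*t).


m = m0 * exp(-k*t)
m = 0.8 * exp(-0.03 * 29)
m = 0.8 * exp(-0.8700)

0.3352 m


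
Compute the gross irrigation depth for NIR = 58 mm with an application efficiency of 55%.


Ea = 55% = 0.55
GID = NIR / Ea = 58 / 0.55 = 105.4545 mm

105.4545 mm


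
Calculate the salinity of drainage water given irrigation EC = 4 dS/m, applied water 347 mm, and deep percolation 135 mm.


EC_dw = EC_iw * D_iw / D_dw
EC_dw = 4 * 347 / 135
EC_dw = 1388 / 135

10.2815 dS/m


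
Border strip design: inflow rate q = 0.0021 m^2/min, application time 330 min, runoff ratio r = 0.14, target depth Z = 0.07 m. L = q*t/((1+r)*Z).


L = q*t/((1+r)*Z)
L = 0.0021*330/((1+0.14)*0.07)
L = 0.693/0.0798

8.6842 m


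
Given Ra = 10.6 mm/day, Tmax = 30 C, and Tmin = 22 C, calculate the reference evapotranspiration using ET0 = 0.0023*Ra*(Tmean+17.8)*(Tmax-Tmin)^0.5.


Tmean = (Tmax + Tmin)/2 = (30 + 22)/2 = 26.0
ET0 = 0.0023 * 10.6 * (26.0 + 17.8) * sqrt(30 - 22)
ET0 = 0.0023 * 10.6 * 43.8 * 2.828427

3.0203 mm/day


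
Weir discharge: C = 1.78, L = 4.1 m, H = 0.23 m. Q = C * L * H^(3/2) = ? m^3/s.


Q = C * L * H^(3/2) = 1.78 * 4.1 * 0.23^1.5 = 1.78 * 4.1 * 0.110304

0.8050 m^3/s


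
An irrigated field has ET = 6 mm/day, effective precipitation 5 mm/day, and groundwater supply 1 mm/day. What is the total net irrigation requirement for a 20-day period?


Daily deficit = ET - Pe - GW = 6 - 5 - 1 = 0 mm/day
NIR = 0 * 20 = 0 mm

0 mm


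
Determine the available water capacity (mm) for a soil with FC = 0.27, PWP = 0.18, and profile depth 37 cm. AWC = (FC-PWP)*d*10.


AWC = (FC - PWP) * d * 10
AWC = (0.27 - 0.18) * 37 * 10
AWC = 0.0900 * 37 * 10

33.3000 mm


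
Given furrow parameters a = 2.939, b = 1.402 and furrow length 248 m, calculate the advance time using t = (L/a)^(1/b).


t = (L/a)^(1/b)
t = (248/2.939)^(1/1.402)
t = 84.382443^(1/1.402)

23.6555 min


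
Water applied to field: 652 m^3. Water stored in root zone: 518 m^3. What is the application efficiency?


Ea = V_root / V_field * 100 = 518 / 652 * 100 = 79.4479%

79.4479 %


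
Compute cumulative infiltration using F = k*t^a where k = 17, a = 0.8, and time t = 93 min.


F = k * t^a = 17 * 93^0.8
F = 17 * 37.565257

638.6094 mm


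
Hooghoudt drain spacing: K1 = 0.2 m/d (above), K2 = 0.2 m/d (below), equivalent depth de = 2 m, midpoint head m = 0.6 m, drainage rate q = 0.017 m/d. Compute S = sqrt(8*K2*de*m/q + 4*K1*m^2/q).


S^2 = 8*K2*de*m/q + 4*K1*m^2/q
S^2 = 8*0.2*2*0.6/0.017 + 4*0.2*0.6^2/0.017
S = sqrt(129.8824)

11.3966 m


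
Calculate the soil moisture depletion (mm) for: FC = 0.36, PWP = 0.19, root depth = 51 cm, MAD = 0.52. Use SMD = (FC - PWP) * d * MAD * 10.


SMD = (FC - PWP) * d * MAD * 10
SMD = (0.36 - 0.19) * 51 * 0.52 * 10
SMD = 0.1700 * 51 * 0.52 * 10

45.0840 mm


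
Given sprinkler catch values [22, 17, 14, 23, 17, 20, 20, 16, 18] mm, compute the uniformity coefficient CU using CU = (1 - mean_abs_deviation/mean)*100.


mean = 18.555556 mm
MAD = 2.395062 mm
CU = (1 - 2.395062/18.555556)*100

87.0925 %


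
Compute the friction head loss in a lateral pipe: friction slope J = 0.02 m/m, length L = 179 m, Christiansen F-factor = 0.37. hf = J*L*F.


hf = J * L * F = 0.02 * 179 * 0.37 = 1.3246 m

1.3246 m


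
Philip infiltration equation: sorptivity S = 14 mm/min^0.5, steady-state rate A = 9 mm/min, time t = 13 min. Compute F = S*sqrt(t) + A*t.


F = S*sqrt(t) + A*t
F = 14*sqrt(13) + 9*13
F = 14*3.605551 + 117

167.4777 mm


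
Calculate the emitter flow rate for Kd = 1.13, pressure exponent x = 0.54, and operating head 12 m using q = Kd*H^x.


q = Kd * H^x = 1.13 * 12^0.54 = 1.13 * 3.826114

4.3235 L/h


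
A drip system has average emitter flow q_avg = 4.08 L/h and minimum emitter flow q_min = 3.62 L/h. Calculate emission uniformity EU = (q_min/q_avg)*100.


EU = (q_min/q_avg)*100 = (3.62/4.08)*100 = 88.7255%

88.7255 %


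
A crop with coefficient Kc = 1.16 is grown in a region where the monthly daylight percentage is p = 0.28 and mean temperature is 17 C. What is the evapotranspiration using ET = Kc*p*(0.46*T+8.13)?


ET = Kc * p * (0.46*T + 8.13)
ET = 1.16 * 0.28 * (0.46*17 + 8.13)
ET = 1.16 * 0.28 * 15.9500

5.1806 mm/day


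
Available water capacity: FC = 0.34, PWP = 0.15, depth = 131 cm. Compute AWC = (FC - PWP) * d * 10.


AWC = (FC - PWP) * d * 10
AWC = (0.34 - 0.15) * 131 * 10
AWC = 0.1900 * 131 * 10

248.9000 mm


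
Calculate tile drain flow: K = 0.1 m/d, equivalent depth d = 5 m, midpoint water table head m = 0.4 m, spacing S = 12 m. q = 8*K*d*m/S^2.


q = 8*K*d*m/S^2
q = 8*0.1*5*0.4/12^2
q = 1.6000 / 144

0.0111 m/d


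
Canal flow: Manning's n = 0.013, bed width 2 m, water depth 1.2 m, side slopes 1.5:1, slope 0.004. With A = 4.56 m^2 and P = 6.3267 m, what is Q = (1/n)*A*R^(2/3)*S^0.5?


R = A/P = 4.56/6.3267 = 0.720755
Q = (1/0.013) * 4.56 * 0.720755^(2/3) * 0.004^0.5

17.8338 m^3/s


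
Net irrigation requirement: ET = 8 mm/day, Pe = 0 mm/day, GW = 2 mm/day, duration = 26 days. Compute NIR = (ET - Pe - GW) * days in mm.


Daily deficit = ET - Pe - GW = 8 - 0 - 2 = 6 mm/day
NIR = 6 * 26 = 156 mm

156.0000 mm


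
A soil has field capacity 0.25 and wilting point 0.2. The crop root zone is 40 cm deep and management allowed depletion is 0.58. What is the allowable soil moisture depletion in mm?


SMD = (FC - PWP) * d * MAD * 10
SMD = (0.25 - 0.2) * 40 * 0.58 * 10
SMD = 0.0500 * 40 * 0.58 * 10

11.6000 mm


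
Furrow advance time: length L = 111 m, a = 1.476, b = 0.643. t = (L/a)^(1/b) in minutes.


t = (L/a)^(1/b)
t = (111/1.476)^(1/0.643)
t = 75.203252^(1/0.643)

827.8313 min


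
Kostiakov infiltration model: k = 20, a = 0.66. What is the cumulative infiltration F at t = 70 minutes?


F = k * t^a = 20 * 70^0.66
F = 20 * 16.510670

330.2134 mm


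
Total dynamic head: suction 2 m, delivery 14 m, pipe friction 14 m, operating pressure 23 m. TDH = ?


TDH = Hs + Hd + hf + Hp = 2 + 14 + 14 + 23 = 53

53 m


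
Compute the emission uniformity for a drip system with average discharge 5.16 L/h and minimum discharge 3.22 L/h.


EU = (q_min/q_avg)*100 = (3.22/5.16)*100 = 62.4031%

62.4031 %


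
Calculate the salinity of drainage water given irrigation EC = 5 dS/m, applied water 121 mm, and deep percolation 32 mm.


EC_dw = EC_iw * D_iw / D_dw
EC_dw = 5 * 121 / 32
EC_dw = 605 / 32

18.9062 dS/m


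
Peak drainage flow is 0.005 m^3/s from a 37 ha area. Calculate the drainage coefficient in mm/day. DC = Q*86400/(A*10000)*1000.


DC = Q * 86400 / (A * 10000) * 1000
DC = 0.005 * 86400 / (37 * 10000) * 1000
DC = 432000.0000 / 370000

1.1676 mm/day


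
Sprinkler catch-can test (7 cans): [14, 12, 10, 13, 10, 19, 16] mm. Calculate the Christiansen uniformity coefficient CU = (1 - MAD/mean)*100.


mean = 13.428571 mm
MAD = 2.489796 mm
CU = (1 - 2.489796/13.428571)*100

81.4590 %


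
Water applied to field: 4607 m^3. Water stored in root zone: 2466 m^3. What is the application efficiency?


Ea = V_root / V_field * 100 = 2466 / 4607 * 100 = 53.5272%

53.5272 %


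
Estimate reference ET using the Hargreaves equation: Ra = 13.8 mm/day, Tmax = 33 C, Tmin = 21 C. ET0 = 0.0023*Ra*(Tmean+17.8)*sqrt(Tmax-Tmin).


Tmean = (Tmax + Tmin)/2 = (33 + 21)/2 = 27.0
ET0 = 0.0023 * 13.8 * (27.0 + 17.8) * sqrt(33 - 21)
ET0 = 0.0023 * 13.8 * 44.8 * 3.464102

4.9258 mm/day


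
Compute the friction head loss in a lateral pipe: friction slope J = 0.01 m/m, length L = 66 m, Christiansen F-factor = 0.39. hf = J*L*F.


hf = J * L * F = 0.01 * 66 * 0.39 = 0.2574 m

0.2574 m


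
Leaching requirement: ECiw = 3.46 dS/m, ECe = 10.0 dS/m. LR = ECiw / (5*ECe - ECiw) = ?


LR = ECiw / (5*ECe - ECiw)
LR = 3.46 / (5*10.0 - 3.46)
LR = 3.46 / 46.5400

0.0743


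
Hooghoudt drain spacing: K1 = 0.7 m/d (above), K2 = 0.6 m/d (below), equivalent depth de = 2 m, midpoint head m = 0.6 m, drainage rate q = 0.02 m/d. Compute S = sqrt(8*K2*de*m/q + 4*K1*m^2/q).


S^2 = 8*K2*de*m/q + 4*K1*m^2/q
S^2 = 8*0.6*2*0.6/0.02 + 4*0.7*0.6^2/0.02
S = sqrt(338.4000)

18.3957 m


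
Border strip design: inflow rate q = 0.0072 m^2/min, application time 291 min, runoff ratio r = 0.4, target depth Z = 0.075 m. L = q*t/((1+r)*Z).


L = q*t/((1+r)*Z)
L = 0.0072*291/((1+0.4)*0.075)
L = 2.0952/0.105

19.9543 m


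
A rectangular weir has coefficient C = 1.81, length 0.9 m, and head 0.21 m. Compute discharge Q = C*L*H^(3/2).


Q = C * L * H^(3/2) = 1.81 * 0.9 * 0.21^1.5 = 1.81 * 0.9 * 0.096234

0.1568 m^3/s


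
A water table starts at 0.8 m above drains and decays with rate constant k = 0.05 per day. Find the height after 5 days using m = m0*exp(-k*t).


m = m0 * exp(-k*t)
m = 0.8 * exp(-0.05 * 5)
m = 0.8 * exp(-0.2500)

0.6230 m


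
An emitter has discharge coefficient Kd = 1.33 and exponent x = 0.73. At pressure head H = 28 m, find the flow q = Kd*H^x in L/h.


q = Kd * H^x = 1.33 * 28^0.73 = 1.33 * 11.387421

15.1453 L/h


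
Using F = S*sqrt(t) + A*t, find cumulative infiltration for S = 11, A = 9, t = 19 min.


F = S*sqrt(t) + A*t
F = 11*sqrt(19) + 9*19
F = 11*4.358899 + 171

218.9479 mm


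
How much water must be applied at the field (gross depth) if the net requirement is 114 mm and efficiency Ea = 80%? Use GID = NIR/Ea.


Ea = 80% = 0.8
GID = NIR / Ea = 114 / 0.8 = 142.5000 mm

142.5000 mm


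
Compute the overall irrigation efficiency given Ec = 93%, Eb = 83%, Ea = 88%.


Ec = 0.93, Eb = 0.83, Ea = 0.88
E = 0.93 * 0.83 * 0.88 * 100 = 67.9272%

67.9272 %


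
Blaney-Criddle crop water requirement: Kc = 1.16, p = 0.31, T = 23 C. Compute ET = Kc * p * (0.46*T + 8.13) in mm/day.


ET = Kc * p * (0.46*T + 8.13)
ET = 1.16 * 0.31 * (0.46*23 + 8.13)
ET = 1.16 * 0.31 * 18.7100

6.7281 mm/day


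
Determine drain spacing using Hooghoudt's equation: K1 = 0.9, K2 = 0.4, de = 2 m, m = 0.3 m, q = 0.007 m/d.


S^2 = 8*K2*de*m/q + 4*K1*m^2/q
S^2 = 8*0.4*2*0.3/0.007 + 4*0.9*0.3^2/0.007
S = sqrt(320.5714)

17.9045 m


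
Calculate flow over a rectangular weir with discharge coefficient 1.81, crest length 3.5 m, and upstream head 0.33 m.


Q = C * L * H^(3/2) = 1.81 * 3.5 * 0.33^1.5 = 1.81 * 3.5 * 0.189571

1.2009 m^3/s


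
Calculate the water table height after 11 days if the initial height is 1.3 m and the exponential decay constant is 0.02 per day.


m = m0 * exp(-k*t)
m = 1.3 * exp(-0.02 * 11)
m = 1.3 * exp(-0.2200)

1.0433 m


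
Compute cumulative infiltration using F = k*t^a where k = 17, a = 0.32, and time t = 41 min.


F = k * t^a = 17 * 41^0.32
F = 17 * 3.281639

55.7879 mm


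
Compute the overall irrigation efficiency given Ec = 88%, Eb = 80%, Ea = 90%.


Ec = 0.88, Eb = 0.8, Ea = 0.9
E = 0.88 * 0.8 * 0.9 * 100 = 63.3600%

63.3600 %


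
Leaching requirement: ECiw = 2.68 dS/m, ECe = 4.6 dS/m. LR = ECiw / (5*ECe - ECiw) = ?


LR = ECiw / (5*ECe - ECiw)
LR = 2.68 / (5*4.6 - 2.68)
LR = 2.68 / 20.3200

0.1319


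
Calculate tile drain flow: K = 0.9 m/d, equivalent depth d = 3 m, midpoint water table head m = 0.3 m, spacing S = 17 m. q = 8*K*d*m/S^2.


q = 8*K*d*m/S^2
q = 8*0.9*3*0.3/17^2
q = 6.4800 / 289

0.0224 m/d


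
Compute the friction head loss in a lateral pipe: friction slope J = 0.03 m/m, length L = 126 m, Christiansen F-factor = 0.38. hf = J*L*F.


hf = J * L * F = 0.03 * 126 * 0.38 = 1.4364 m

1.4364 m


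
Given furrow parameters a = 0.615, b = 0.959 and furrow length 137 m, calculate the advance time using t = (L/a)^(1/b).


t = (L/a)^(1/b)
t = (137/0.615)^(1/0.959)
t = 222.764228^(1/0.959)

280.6872 min


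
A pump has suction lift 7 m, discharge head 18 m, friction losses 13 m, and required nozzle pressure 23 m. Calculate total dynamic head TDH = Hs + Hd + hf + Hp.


TDH = Hs + Hd + hf + Hp = 7 + 18 + 13 + 23 = 61

61 m


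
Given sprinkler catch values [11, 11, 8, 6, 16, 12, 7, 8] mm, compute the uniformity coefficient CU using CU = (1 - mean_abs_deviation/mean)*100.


mean = 9.875000 mm
MAD = 2.625000 mm
CU = (1 - 2.625000/9.875000)*100

73.4177 %


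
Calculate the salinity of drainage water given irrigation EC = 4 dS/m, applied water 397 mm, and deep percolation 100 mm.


EC_dw = EC_iw * D_iw / D_dw
EC_dw = 4 * 397 / 100
EC_dw = 1588 / 100

15.8800 dS/m


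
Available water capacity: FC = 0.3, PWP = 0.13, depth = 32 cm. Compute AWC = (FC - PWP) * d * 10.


AWC = (FC - PWP) * d * 10
AWC = (0.3 - 0.13) * 32 * 10
AWC = 0.1700 * 32 * 10

54.4000 mm


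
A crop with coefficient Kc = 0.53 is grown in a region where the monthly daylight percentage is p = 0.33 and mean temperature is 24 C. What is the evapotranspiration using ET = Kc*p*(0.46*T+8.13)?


ET = Kc * p * (0.46*T + 8.13)
ET = 0.53 * 0.33 * (0.46*24 + 8.13)
ET = 0.53 * 0.33 * 19.1700

3.3528 mm/day


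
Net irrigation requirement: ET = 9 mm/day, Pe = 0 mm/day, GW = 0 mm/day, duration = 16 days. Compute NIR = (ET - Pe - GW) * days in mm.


Daily deficit = ET - Pe - GW = 9 - 0 - 0 = 9 mm/day
NIR = 9 * 16 = 144 mm

144.0000 mm


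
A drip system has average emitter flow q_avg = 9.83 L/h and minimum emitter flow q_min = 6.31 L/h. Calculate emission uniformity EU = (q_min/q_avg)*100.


EU = (q_min/q_avg)*100 = (6.31/9.83)*100 = 64.1913%

64.1913 %


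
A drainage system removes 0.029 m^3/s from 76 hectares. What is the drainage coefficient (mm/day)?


DC = Q * 86400 / (A * 10000) * 1000
DC = 0.029 * 86400 / (76 * 10000) * 1000
DC = 2505600.0000 / 760000

3.2968 mm/day


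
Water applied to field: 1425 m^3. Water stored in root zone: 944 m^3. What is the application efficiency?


Ea = V_root / V_field * 100 = 944 / 1425 * 100 = 66.2456%

66.2456 %


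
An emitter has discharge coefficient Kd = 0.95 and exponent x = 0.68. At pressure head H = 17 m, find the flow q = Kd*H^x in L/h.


q = Kd * H^x = 0.95 * 17^0.68 = 0.95 * 6.866023

6.5227 L/h


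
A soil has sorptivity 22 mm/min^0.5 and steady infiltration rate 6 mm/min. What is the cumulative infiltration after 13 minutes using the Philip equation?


F = S*sqrt(t) + A*t
F = 22*sqrt(13) + 6*13
F = 22*3.605551 + 78

157.3221 mm


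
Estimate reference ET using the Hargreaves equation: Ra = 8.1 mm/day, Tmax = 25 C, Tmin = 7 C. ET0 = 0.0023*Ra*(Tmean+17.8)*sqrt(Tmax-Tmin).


Tmean = (Tmax + Tmin)/2 = (25 + 7)/2 = 16.0
ET0 = 0.0023 * 8.1 * (16.0 + 17.8) * sqrt(25 - 7)
ET0 = 0.0023 * 8.1 * 33.8 * 4.242641

2.6716 mm/day


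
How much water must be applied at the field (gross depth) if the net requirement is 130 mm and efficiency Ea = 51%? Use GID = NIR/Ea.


Ea = 51% = 0.51
GID = NIR / Ea = 130 / 0.51 = 254.9020 mm

254.9020 mm


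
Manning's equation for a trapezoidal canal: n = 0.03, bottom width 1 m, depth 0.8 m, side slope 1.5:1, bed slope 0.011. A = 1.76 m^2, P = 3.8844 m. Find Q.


R = A/P = 1.76/3.8844 = 0.453094
Q = (1/0.03) * 1.76 * 0.453094^(2/3) * 0.011^0.5

3.6298 m^3/s


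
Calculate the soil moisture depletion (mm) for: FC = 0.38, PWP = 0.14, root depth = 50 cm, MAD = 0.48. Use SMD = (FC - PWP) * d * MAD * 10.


SMD = (FC - PWP) * d * MAD * 10
SMD = (0.38 - 0.14) * 50 * 0.48 * 10
SMD = 0.2400 * 50 * 0.48 * 10

57.6000 mm


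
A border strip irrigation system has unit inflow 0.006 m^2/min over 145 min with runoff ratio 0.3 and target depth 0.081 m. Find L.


L = q*t/((1+r)*Z)
L = 0.006*145/((1+0.3)*0.081)
L = 0.87/0.1053

8.2621 m


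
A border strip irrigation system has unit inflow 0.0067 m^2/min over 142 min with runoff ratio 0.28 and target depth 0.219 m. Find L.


L = q*t/((1+r)*Z)
L = 0.0067*142/((1+0.28)*0.219)
L = 0.9514/0.28032

3.3940 m


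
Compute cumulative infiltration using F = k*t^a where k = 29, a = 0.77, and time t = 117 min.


F = k * t^a = 29 * 117^0.77
F = 29 * 39.129393

1134.7524 mm


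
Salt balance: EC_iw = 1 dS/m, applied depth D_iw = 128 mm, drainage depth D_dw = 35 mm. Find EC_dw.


EC_dw = EC_iw * D_iw / D_dw
EC_dw = 1 * 128 / 35
EC_dw = 128 / 35

3.6571 dS/m


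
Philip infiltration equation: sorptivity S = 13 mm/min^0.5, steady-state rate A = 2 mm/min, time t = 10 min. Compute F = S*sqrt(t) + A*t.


F = S*sqrt(t) + A*t
F = 13*sqrt(10) + 2*10
F = 13*3.162278 + 20

61.1096 mm


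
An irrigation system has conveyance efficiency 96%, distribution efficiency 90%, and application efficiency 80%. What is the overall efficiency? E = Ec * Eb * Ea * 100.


Ec = 0.96, Eb = 0.9, Ea = 0.8
E = 0.96 * 0.9 * 0.8 * 100 = 69.1200%

69.1200 %


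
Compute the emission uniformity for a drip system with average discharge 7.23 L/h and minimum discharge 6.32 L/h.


EU = (q_min/q_avg)*100 = (6.32/7.23)*100 = 87.4136%

87.4136 %


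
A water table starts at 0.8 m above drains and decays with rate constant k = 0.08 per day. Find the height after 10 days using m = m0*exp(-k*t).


m = m0 * exp(-k*t)
m = 0.8 * exp(-0.08 * 10)
m = 0.8 * exp(-0.8000)

0.3595 m


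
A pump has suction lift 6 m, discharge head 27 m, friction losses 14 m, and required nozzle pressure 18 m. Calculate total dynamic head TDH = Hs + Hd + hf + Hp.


TDH = Hs + Hd + hf + Hp = 6 + 27 + 14 + 18 = 65

65 m


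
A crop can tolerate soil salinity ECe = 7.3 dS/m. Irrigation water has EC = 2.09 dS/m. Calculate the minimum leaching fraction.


LR = ECiw / (5*ECe - ECiw)
LR = 2.09 / (5*7.3 - 2.09)
LR = 2.09 / 34.4100

0.0607


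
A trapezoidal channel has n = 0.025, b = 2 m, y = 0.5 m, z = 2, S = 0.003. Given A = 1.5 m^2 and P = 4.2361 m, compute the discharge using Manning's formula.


R = A/P = 1.5/4.2361 = 0.354099
Q = (1/0.025) * 1.5 * 0.354099^(2/3) * 0.003^0.5

1.6449 m^3/s


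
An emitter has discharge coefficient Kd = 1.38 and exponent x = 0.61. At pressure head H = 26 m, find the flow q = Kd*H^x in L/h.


q = Kd * H^x = 1.38 * 26^0.61 = 1.38 * 7.296822

10.0696 L/h


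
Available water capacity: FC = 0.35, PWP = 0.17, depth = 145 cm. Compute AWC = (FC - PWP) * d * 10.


AWC = (FC - PWP) * d * 10
AWC = (0.35 - 0.17) * 145 * 10
AWC = 0.1800 * 145 * 10

261.0000 mm


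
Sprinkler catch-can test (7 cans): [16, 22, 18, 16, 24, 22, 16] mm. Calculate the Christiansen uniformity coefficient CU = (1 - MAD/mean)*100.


mean = 19.142857 mm
MAD = 3.020408 mm
CU = (1 - 3.020408/19.142857)*100

84.2217 %


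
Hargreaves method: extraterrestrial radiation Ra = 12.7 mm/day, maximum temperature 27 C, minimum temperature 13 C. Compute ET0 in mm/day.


Tmean = (Tmax + Tmin)/2 = (27 + 13)/2 = 20.0
ET0 = 0.0023 * 12.7 * (20.0 + 17.8) * sqrt(27 - 13)
ET0 = 0.0023 * 12.7 * 37.8 * 3.741657

4.1313 mm/day


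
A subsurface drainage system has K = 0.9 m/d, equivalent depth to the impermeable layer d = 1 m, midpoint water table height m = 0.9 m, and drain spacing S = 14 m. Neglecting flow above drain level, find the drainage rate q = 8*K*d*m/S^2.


q = 8*K*d*m/S^2
q = 8*0.9*1*0.9/14^2
q = 6.4800 / 196

0.0331 m/d


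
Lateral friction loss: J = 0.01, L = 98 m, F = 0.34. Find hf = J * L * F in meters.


hf = J * L * F = 0.01 * 98 * 0.34 = 0.3332 m

0.3332 m


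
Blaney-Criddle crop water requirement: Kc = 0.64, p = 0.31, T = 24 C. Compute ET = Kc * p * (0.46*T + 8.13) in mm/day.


ET = Kc * p * (0.46*T + 8.13)
ET = 0.64 * 0.31 * (0.46*24 + 8.13)
ET = 0.64 * 0.31 * 19.1700

3.8033 mm/day


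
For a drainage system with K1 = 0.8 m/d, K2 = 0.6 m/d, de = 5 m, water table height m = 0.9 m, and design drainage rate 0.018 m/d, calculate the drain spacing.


S^2 = 8*K2*de*m/q + 4*K1*m^2/q
S^2 = 8*0.6*5*0.9/0.018 + 4*0.8*0.9^2/0.018
S = sqrt(1344.0000)

36.6606 m


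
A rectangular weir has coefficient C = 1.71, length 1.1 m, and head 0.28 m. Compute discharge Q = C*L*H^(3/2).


Q = C * L * H^(3/2) = 1.71 * 1.1 * 0.28^1.5 = 1.71 * 1.1 * 0.148162

0.2787 m^3/s


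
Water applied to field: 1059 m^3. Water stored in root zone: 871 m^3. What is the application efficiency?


Ea = V_root / V_field * 100 = 871 / 1059 * 100 = 82.2474%

82.2474 %


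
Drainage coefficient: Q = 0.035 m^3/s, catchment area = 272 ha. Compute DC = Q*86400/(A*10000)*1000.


DC = Q * 86400 / (A * 10000) * 1000
DC = 0.035 * 86400 / (272 * 10000) * 1000
DC = 3024000.0000 / 2720000

1.1118 mm/day


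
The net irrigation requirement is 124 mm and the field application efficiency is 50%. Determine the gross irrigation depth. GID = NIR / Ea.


Ea = 50% = 0.5
GID = NIR / Ea = 124 / 0.5 = 248.0000 mm

248.0000 mm


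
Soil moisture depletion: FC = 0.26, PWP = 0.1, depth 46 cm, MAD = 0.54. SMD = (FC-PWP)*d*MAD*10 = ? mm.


SMD = (FC - PWP) * d * MAD * 10
SMD = (0.26 - 0.1) * 46 * 0.54 * 10
SMD = 0.1600 * 46 * 0.54 * 10

39.7440 mm


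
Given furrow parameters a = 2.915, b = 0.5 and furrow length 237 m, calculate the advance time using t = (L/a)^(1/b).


t = (L/a)^(1/b)
t = (237/2.915)^(1/0.5)
t = 81.303602^(1/0.5)

6610.2757 min


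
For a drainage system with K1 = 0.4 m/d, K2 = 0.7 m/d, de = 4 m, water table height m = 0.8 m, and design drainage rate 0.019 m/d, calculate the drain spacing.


S^2 = 8*K2*de*m/q + 4*K1*m^2/q
S^2 = 8*0.7*4*0.8/0.019 + 4*0.4*0.8^2/0.019
S = sqrt(997.0526)

31.5761 m


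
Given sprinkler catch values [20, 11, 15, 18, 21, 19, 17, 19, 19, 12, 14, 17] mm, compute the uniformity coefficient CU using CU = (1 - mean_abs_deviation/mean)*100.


mean = 16.833333 mm
MAD = 2.555556 mm
CU = (1 - 2.555556/16.833333)*100

84.8185 %


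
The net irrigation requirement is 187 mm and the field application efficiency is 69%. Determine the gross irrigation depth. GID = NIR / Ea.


Ea = 69% = 0.69
GID = NIR / Ea = 187 / 0.69 = 271.0145 mm

271.0145 mm


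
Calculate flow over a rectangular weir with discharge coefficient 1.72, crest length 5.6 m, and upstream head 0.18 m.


Q = C * L * H^(3/2) = 1.72 * 5.6 * 0.18^1.5 = 1.72 * 5.6 * 0.076368

0.7356 m^3/s
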